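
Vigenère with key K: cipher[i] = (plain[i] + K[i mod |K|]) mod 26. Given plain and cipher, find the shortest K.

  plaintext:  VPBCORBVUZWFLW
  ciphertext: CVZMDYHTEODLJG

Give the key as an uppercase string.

HGYKP

  i= 0: C-V =  7 → H
  i= 1: V-P =  6 → G
  i= 2: Z-B = 24 → Y
  i= 3: M-C = 10 → K
  i= 4: D-O = 15 → P
  i= 5: Y-R =  7 → H
  i= 6: H-B =  6 → G
  i= 7: T-V = 24 → Y
  i= 8: E-U = 10 → K
  i= 9: O-Z = 15 → P
  i=10: D-W =  7 → H
  i=11: L-F =  6 → G
  i=12: J-L = 24 → Y
  i=13: G-W = 10 → K
  shifts repeat with period 5: HGYKP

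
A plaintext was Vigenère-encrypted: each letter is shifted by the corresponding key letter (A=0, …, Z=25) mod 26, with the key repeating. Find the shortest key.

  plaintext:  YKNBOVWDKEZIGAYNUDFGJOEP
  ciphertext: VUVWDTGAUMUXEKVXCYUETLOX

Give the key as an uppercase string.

  i= 0: V-Y = 23 → X
  i= 1: U-K = 10 → K
  i= 2: V-N =  8 → I
  i= 3: W-B = 21 → V
  i= 4: D-O = 15 → P
  i= 5: T-V = 24 → Y
  i= 6: G-W = 10 → K
  i= 7: A-D = 23 → X
  i= 8: U-K = 10 → K
  i= 9: M-E =  8 → I
  i=10: U-Z = 21 → V
  i=11: X-I = 15 → P
  i=12: E-G = 24 → Y
  i=13: K-A = 10 → K
  i=14: V-Y = 23 → X
  i=15: X-N = 10 → K
  i=16: C-U =  8 → I
  i=17: Y-D = 21 → V
  i=18: U-F = 15 → P
  i=19: E-G = 24 → Y
  i=20: T-J = 10 → K
  i=21: L-O = 23 → X
  i=22: O-E = 10 → K
  i=23: X-P =  8 → I
  shifts repeat with period 7: XKIVPYK

XKIVPYK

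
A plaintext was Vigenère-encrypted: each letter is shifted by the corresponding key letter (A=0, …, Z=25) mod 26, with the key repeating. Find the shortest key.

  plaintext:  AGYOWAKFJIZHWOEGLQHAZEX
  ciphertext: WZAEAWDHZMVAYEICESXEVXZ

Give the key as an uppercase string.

WTCQE

  i= 0: W-A = 22 → W
  i= 1: Z-G = 19 → T
  i= 2: A-Y =  2 → C
  i= 3: E-O = 16 → Q
  i= 4: A-W =  4 → E
  i= 5: W-A = 22 → W
  i= 6: D-K = 19 → T
  i= 7: H-F =  2 → C
  i= 8: Z-J = 16 → Q
  i= 9: M-I =  4 → E
  i=10: V-Z = 22 → W
  i=11: A-H = 19 → T
  i=12: Y-W =  2 → C
  i=13: E-O = 16 → Q
  i=14: I-E =  4 → E
  i=15: C-G = 22 → W
  i=16: E-L = 19 → T
  i=17: S-Q =  2 → C
  i=18: X-H = 16 → Q
  i=19: E-A =  4 → E
  i=20: V-Z = 22 → W
  i=21: X-E = 19 → T
  i=22: Z-X =  2 → C
  shifts repeat with period 5: WTCQE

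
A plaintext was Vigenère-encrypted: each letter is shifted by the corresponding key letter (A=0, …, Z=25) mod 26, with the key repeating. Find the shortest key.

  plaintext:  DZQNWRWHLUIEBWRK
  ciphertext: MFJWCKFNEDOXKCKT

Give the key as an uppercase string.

JGT

  i= 0: M-D =  9 → J
  i= 1: F-Z =  6 → G
  i= 2: J-Q = 19 → T
  i= 3: W-N =  9 → J
  i= 4: C-W =  6 → G
  i= 5: K-R = 19 → T
  i= 6: F-W =  9 → J
  i= 7: N-H =  6 → G
  i= 8: E-L = 19 → T
  i= 9: D-U =  9 → J
  i=10: O-I =  6 → G
  i=11: X-E = 19 → T
  i=12: K-B =  9 → J
  i=13: C-W =  6 → G
  i=14: K-R = 19 → T
  i=15: T-K =  9 → J
  shifts repeat with period 3: JGT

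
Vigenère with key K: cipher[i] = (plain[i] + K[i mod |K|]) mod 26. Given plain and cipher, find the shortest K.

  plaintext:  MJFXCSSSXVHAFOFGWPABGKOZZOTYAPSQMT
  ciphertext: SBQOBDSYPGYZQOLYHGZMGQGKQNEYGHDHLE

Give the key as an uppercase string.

GSLRZLA

  i= 0: S-M =  6 → G
  i= 1: B-J = 18 → S
  i= 2: Q-F = 11 → L
  i= 3: O-X = 17 → R
  i= 4: B-C = 25 → Z
  i= 5: D-S = 11 → L
  i= 6: S-S =  0 → A
  i= 7: Y-S =  6 → G
  i= 8: P-X = 18 → S
  i= 9: G-V = 11 → L
  i=10: Y-H = 17 → R
  i=11: Z-A = 25 → Z
  i=12: Q-F = 11 → L
  i=13: O-O =  0 → A
  i=14: L-F =  6 → G
  i=15: Y-G = 18 → S
  i=16: H-W = 11 → L
  i=17: G-P = 17 → R
  i=18: Z-A = 25 → Z
  i=19: M-B = 11 → L
  i=20: G-G =  0 → A
  i=21: Q-K =  6 → G
  i=22: G-O = 18 → S
  i=23: K-Z = 11 → L
  i=24: Q-Z = 17 → R
  i=25: N-O = 25 → Z
  i=26: E-T = 11 → L
  i=27: Y-Y =  0 → A
  i=28: G-A =  6 → G
  i=29: H-P = 18 → S
  i=30: D-S = 11 → L
  i=31: H-Q = 17 → R
  i=32: L-M = 25 → Z
  i=33: E-T = 11 → L
  shifts repeat with period 7: GSLRZLA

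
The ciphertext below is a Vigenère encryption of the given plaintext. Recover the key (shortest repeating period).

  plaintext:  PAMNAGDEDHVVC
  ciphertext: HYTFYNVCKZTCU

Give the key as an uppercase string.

  i= 0: H-P = 18 → S
  i= 1: Y-A = 24 → Y
  i= 2: T-M =  7 → H
  i= 3: F-N = 18 → S
  i= 4: Y-A = 24 → Y
  i= 5: N-G =  7 → H
  i= 6: V-D = 18 → S
  i= 7: C-E = 24 → Y
  i= 8: K-D =  7 → H
  i= 9: Z-H = 18 → S
  i=10: T-V = 24 → Y
  i=11: C-V =  7 → H
  i=12: U-C = 18 → S
  shifts repeat with period 3: SYH

SYH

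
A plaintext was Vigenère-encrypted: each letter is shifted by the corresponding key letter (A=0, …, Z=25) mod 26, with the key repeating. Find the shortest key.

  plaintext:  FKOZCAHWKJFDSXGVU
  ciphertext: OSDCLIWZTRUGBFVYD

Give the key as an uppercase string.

JIPD

  i= 0: O-F =  9 → J
  i= 1: S-K =  8 → I
  i= 2: D-O = 15 → P
  i= 3: C-Z =  3 → D
  i= 4: L-C =  9 → J
  i= 5: I-A =  8 → I
  i= 6: W-H = 15 → P
  i= 7: Z-W =  3 → D
  i= 8: T-K =  9 → J
  i= 9: R-J =  8 → I
  i=10: U-F = 15 → P
  i=11: G-D =  3 → D
  i=12: B-S =  9 → J
  i=13: F-X =  8 → I
  i=14: V-G = 15 → P
  i=15: Y-V =  3 → D
  i=16: D-U =  9 → J
  shifts repeat with period 4: JIPD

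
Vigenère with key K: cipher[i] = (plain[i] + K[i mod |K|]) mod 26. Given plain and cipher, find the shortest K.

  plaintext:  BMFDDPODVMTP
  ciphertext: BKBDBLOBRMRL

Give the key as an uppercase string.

AYW

  i= 0: B-B =  0 → A
  i= 1: K-M = 24 → Y
  i= 2: B-F = 22 → W
  i= 3: D-D =  0 → A
  i= 4: B-D = 24 → Y
  i= 5: L-P = 22 → W
  i= 6: O-O =  0 → A
  i= 7: B-D = 24 → Y
  i= 8: R-V = 22 → W
  i= 9: M-M =  0 → A
  i=10: R-T = 24 → Y
  i=11: L-P = 22 → W
  shifts repeat with period 3: AYW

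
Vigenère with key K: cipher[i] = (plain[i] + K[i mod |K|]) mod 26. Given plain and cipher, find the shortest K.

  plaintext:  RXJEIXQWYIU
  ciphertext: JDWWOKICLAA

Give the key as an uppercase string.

SGN

  i= 0: J-R = 18 → S
  i= 1: D-X =  6 → G
  i= 2: W-J = 13 → N
  i= 3: W-E = 18 → S
  i= 4: O-I =  6 → G
  i= 5: K-X = 13 → N
  i= 6: I-Q = 18 → S
  i= 7: C-W =  6 → G
  i= 8: L-Y = 13 → N
  i= 9: A-I = 18 → S
  i=10: A-U =  6 → G
  shifts repeat with period 3: SGN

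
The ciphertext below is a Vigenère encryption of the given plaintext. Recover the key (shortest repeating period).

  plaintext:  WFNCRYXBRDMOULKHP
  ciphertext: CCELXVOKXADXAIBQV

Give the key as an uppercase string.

GXRJ

  i= 0: C-W =  6 → G
  i= 1: C-F = 23 → X
  i= 2: E-N = 17 → R
  i= 3: L-C =  9 → J
  i= 4: X-R =  6 → G
  i= 5: V-Y = 23 → X
  i= 6: O-X = 17 → R
  i= 7: K-B =  9 → J
  i= 8: X-R =  6 → G
  i= 9: A-D = 23 → X
  i=10: D-M = 17 → R
  i=11: X-O =  9 → J
  i=12: A-U =  6 → G
  i=13: I-L = 23 → X
  i=14: B-K = 17 → R
  i=15: Q-H =  9 → J
  i=16: V-P =  6 → G
  shifts repeat with period 4: GXRJ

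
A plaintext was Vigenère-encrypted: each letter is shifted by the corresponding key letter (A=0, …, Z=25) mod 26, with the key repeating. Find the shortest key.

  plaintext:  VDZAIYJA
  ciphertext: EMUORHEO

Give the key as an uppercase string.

JJVO

  i= 0: E-V =  9 → J
  i= 1: M-D =  9 → J
  i= 2: U-Z = 21 → V
  i= 3: O-A = 14 → O
  i= 4: R-I =  9 → J
  i= 5: H-Y =  9 → J
  i= 6: E-J = 21 → V
  i= 7: O-A = 14 → O
  shifts repeat with period 4: JJVO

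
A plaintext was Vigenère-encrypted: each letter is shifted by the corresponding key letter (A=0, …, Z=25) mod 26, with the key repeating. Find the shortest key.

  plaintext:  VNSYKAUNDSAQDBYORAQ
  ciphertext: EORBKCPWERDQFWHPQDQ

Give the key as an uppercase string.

  i= 0: E-V =  9 → J
  i= 1: O-N =  1 → B
  i= 2: R-S = 25 → Z
  i= 3: B-Y =  3 → D
  i= 4: K-K =  0 → A
  i= 5: C-A =  2 → C
  i= 6: P-U = 21 → V
  i= 7: W-N =  9 → J
  i= 8: E-D =  1 → B
  i= 9: R-S = 25 → Z
  i=10: D-A =  3 → D
  i=11: Q-Q =  0 → A
  i=12: F-D =  2 → C
  i=13: W-B = 21 → V
  i=14: H-Y =  9 → J
  i=15: P-O =  1 → B
  i=16: Q-R = 25 → Z
  i=17: D-A =  3 → D
  i=18: Q-Q =  0 → A
  shifts repeat with period 7: JBZDACV

JBZDACV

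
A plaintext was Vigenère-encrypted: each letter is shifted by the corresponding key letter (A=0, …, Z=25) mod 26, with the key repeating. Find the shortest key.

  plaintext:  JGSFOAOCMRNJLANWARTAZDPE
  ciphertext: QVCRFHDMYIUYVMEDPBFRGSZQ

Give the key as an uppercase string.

  i= 0: Q-J =  7 → H
  i= 1: V-G = 15 → P
  i= 2: C-S = 10 → K
  i= 3: R-F = 12 → M
  i= 4: F-O = 17 → R
  i= 5: H-A =  7 → H
  i= 6: D-O = 15 → P
  i= 7: M-C = 10 → K
  i= 8: Y-M = 12 → M
  i= 9: I-R = 17 → R
  i=10: U-N =  7 → H
  i=11: Y-J = 15 → P
  i=12: V-L = 10 → K
  i=13: M-A = 12 → M
  i=14: E-N = 17 → R
  i=15: D-W =  7 → H
  i=16: P-A = 15 → P
  i=17: B-R = 10 → K
  i=18: F-T = 12 → M
  i=19: R-A = 17 → R
  i=20: G-Z =  7 → H
  i=21: S-D = 15 → P
  i=22: Z-P = 10 → K
  i=23: Q-E = 12 → M
  shifts repeat with period 5: HPKMR

HPKMR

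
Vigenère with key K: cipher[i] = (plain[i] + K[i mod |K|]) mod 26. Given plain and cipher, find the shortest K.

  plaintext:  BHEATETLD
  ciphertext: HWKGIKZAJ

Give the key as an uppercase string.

GPG

  i= 0: H-B =  6 → G
  i= 1: W-H = 15 → P
  i= 2: K-E =  6 → G
  i= 3: G-A =  6 → G
  i= 4: I-T = 15 → P
  i= 5: K-E =  6 → G
  i= 6: Z-T =  6 → G
  i= 7: A-L = 15 → P
  i= 8: J-D =  6 → G
  shifts repeat with period 3: GPG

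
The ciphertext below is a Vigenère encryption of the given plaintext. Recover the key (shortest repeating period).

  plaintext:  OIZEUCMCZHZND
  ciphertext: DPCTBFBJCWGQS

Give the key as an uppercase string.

  i= 0: D-O = 15 → P
  i= 1: P-I =  7 → H
  i= 2: C-Z =  3 → D
  i= 3: T-E = 15 → P
  i= 4: B-U =  7 → H
  i= 5: F-C =  3 → D
  i= 6: B-M = 15 → P
  i= 7: J-C =  7 → H
  i= 8: C-Z =  3 → D
  i= 9: W-H = 15 → P
  i=10: G-Z =  7 → H
  i=11: Q-N =  3 → D
  i=12: S-D = 15 → P
  shifts repeat with period 3: PHD

PHD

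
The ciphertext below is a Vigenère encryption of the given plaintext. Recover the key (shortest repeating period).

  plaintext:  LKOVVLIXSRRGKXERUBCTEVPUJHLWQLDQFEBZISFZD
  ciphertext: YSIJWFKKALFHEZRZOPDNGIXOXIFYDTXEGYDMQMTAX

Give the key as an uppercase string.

  i= 0: Y-L = 13 → N
  i= 1: S-K =  8 → I
  i= 2: I-O = 20 → U
  i= 3: J-V = 14 → O
  i= 4: W-V =  1 → B
  i= 5: F-L = 20 → U
  i= 6: K-I =  2 → C
  i= 7: K-X = 13 → N
  i= 8: A-S =  8 → I
  i= 9: L-R = 20 → U
  i=10: F-R = 14 → O
  i=11: H-G =  1 → B
  i=12: E-K = 20 → U
  i=13: Z-X =  2 → C
  i=14: R-E = 13 → N
  i=15: Z-R =  8 → I
  i=16: O-U = 20 → U
  i=17: P-B = 14 → O
  i=18: D-C =  1 → B
  i=19: N-T = 20 → U
  i=20: G-E =  2 → C
  i=21: I-V = 13 → N
  i=22: X-P =  8 → I
  i=23: O-U = 20 → U
  i=24: X-J = 14 → O
  i=25: I-H =  1 → B
  i=26: F-L = 20 → U
  i=27: Y-W =  2 → C
  i=28: D-Q = 13 → N
  i=29: T-L =  8 → I
  i=30: X-D = 20 → U
  i=31: E-Q = 14 → O
  i=32: G-F =  1 → B
  i=33: Y-E = 20 → U
  i=34: D-B =  2 → C
  i=35: M-Z = 13 → N
  i=36: Q-I =  8 → I
  i=37: M-S = 20 → U
  i=38: T-F = 14 → O
  i=39: A-Z =  1 → B
  i=40: X-D = 20 → U
  shifts repeat with period 7: NIUOBUC

NIUOBUC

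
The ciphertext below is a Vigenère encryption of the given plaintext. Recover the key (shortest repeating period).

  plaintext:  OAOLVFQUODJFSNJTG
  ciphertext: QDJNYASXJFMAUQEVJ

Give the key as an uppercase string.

CDV

  i= 0: Q-O =  2 → C
  i= 1: D-A =  3 → D
  i= 2: J-O = 21 → V
  i= 3: N-L =  2 → C
  i= 4: Y-V =  3 → D
  i= 5: A-F = 21 → V
  i= 6: S-Q =  2 → C
  i= 7: X-U =  3 → D
  i= 8: J-O = 21 → V
  i= 9: F-D =  2 → C
  i=10: M-J =  3 → D
  i=11: A-F = 21 → V
  i=12: U-S =  2 → C
  i=13: Q-N =  3 → D
  i=14: E-J = 21 → V
  i=15: V-T =  2 → C
  i=16: J-G =  3 → D
  shifts repeat with period 3: CDV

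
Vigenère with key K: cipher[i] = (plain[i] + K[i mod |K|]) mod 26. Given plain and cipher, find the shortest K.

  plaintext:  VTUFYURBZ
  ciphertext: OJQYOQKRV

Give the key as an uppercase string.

TQW

  i= 0: O-V = 19 → T
  i= 1: J-T = 16 → Q
  i= 2: Q-U = 22 → W
  i= 3: Y-F = 19 → T
  i= 4: O-Y = 16 → Q
  i= 5: Q-U = 22 → W
  i= 6: K-R = 19 → T
  i= 7: R-B = 16 → Q
  i= 8: V-Z = 22 → W
  shifts repeat with period 3: TQW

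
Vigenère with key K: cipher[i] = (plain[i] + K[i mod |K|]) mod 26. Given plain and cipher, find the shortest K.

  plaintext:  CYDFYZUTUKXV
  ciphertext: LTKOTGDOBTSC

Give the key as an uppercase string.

JVH

  i= 0: L-C =  9 → J
  i= 1: T-Y = 21 → V
  i= 2: K-D =  7 → H
  i= 3: O-F =  9 → J
  i= 4: T-Y = 21 → V
  i= 5: G-Z =  7 → H
  i= 6: D-U =  9 → J
  i= 7: O-T = 21 → V
  i= 8: B-U =  7 → H
  i= 9: T-K =  9 → J
  i=10: S-X = 21 → V
  i=11: C-V =  7 → H
  shifts repeat with period 3: JVH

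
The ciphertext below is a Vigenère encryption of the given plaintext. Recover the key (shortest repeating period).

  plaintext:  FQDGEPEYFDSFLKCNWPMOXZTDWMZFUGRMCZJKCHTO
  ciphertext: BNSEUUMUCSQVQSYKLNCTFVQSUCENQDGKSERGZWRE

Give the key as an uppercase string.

WXPYQFI

  i= 0: B-F = 22 → W
  i= 1: N-Q = 23 → X
  i= 2: S-D = 15 → P
  i= 3: E-G = 24 → Y
  i= 4: U-E = 16 → Q
  i= 5: U-P =  5 → F
  i= 6: M-E =  8 → I
  i= 7: U-Y = 22 → W
  i= 8: C-F = 23 → X
  i= 9: S-D = 15 → P
  i=10: Q-S = 24 → Y
  i=11: V-F = 16 → Q
  i=12: Q-L =  5 → F
  i=13: S-K =  8 → I
  i=14: Y-C = 22 → W
  i=15: K-N = 23 → X
  i=16: L-W = 15 → P
  i=17: N-P = 24 → Y
  i=18: C-M = 16 → Q
  i=19: T-O =  5 → F
  i=20: F-X =  8 → I
  i=21: V-Z = 22 → W
  i=22: Q-T = 23 → X
  i=23: S-D = 15 → P
  i=24: U-W = 24 → Y
  i=25: C-M = 16 → Q
  i=26: E-Z =  5 → F
  i=27: N-F =  8 → I
  i=28: Q-U = 22 → W
  i=29: D-G = 23 → X
  i=30: G-R = 15 → P
  i=31: K-M = 24 → Y
  i=32: S-C = 16 → Q
  i=33: E-Z =  5 → F
  i=34: R-J =  8 → I
  i=35: G-K = 22 → W
  i=36: Z-C = 23 → X
  i=37: W-H = 15 → P
  i=38: R-T = 24 → Y
  i=39: E-O = 16 → Q
  shifts repeat with period 7: WXPYQFI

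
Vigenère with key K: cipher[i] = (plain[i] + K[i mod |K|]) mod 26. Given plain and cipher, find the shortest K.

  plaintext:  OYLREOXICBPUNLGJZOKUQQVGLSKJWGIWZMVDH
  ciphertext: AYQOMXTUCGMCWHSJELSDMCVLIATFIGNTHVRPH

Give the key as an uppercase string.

MAFXIJW

  i= 0: A-O = 12 → M
  i= 1: Y-Y =  0 → A
  i= 2: Q-L =  5 → F
  i= 3: O-R = 23 → X
  i= 4: M-E =  8 → I
  i= 5: X-O =  9 → J
  i= 6: T-X = 22 → W
  i= 7: U-I = 12 → M
  i= 8: C-C =  0 → A
  i= 9: G-B =  5 → F
  i=10: M-P = 23 → X
  i=11: C-U =  8 → I
  i=12: W-N =  9 → J
  i=13: H-L = 22 → W
  i=14: S-G = 12 → M
  i=15: J-J =  0 → A
  i=16: E-Z =  5 → F
  i=17: L-O = 23 → X
  i=18: S-K =  8 → I
  i=19: D-U =  9 → J
  i=20: M-Q = 22 → W
  i=21: C-Q = 12 → M
  i=22: V-V =  0 → A
  i=23: L-G =  5 → F
  i=24: I-L = 23 → X
  i=25: A-S =  8 → I
  i=26: T-K =  9 → J
  i=27: F-J = 22 → W
  i=28: I-W = 12 → M
  i=29: G-G =  0 → A
  i=30: N-I =  5 → F
  i=31: T-W = 23 → X
  i=32: H-Z =  8 → I
  i=33: V-M =  9 → J
  i=34: R-V = 22 → W
  i=35: P-D = 12 → M
  i=36: H-H =  0 → A
  shifts repeat with period 7: MAFXIJW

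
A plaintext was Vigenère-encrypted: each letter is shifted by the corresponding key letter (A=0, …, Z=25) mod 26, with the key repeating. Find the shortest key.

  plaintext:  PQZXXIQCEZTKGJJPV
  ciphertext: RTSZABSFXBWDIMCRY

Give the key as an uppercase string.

CDT

  i= 0: R-P =  2 → C
  i= 1: T-Q =  3 → D
  i= 2: S-Z = 19 → T
  i= 3: Z-X =  2 → C
  i= 4: A-X =  3 → D
  i= 5: B-I = 19 → T
  i= 6: S-Q =  2 → C
  i= 7: F-C =  3 → D
  i= 8: X-E = 19 → T
  i= 9: B-Z =  2 → C
  i=10: W-T =  3 → D
  i=11: D-K = 19 → T
  i=12: I-G =  2 → C
  i=13: M-J =  3 → D
  i=14: C-J = 19 → T
  i=15: R-P =  2 → C
  i=16: Y-V =  3 → D
  shifts repeat with period 3: CDT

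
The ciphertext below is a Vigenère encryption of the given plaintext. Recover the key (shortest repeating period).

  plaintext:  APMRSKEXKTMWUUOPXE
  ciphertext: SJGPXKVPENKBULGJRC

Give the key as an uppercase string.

  i= 0: S-A = 18 → S
  i= 1: J-P = 20 → U
  i= 2: G-M = 20 → U
  i= 3: P-R = 24 → Y
  i= 4: X-S =  5 → F
  i= 5: K-K =  0 → A
  i= 6: V-E = 17 → R
  i= 7: P-X = 18 → S
  i= 8: E-K = 20 → U
  i= 9: N-T = 20 → U
  i=10: K-M = 24 → Y
  i=11: B-W =  5 → F
  i=12: U-U =  0 → A
  i=13: L-U = 17 → R
  i=14: G-O = 18 → S
  i=15: J-P = 20 → U
  i=16: R-X = 20 → U
  i=17: C-E = 24 → Y
  shifts repeat with period 7: SUUYFAR

SUUYFAR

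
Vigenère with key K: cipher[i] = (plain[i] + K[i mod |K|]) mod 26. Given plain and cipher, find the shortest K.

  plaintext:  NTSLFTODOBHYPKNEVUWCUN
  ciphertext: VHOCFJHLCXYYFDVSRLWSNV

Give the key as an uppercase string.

IOWRAQT

  i= 0: V-N =  8 → I
  i= 1: H-T = 14 → O
  i= 2: O-S = 22 → W
  i= 3: C-L = 17 → R
  i= 4: F-F =  0 → A
  i= 5: J-T = 16 → Q
  i= 6: H-O = 19 → T
  i= 7: L-D =  8 → I
  i= 8: C-O = 14 → O
  i= 9: X-B = 22 → W
  i=10: Y-H = 17 → R
  i=11: Y-Y =  0 → A
  i=12: F-P = 16 → Q
  i=13: D-K = 19 → T
  i=14: V-N =  8 → I
  i=15: S-E = 14 → O
  i=16: R-V = 22 → W
  i=17: L-U = 17 → R
  i=18: W-W =  0 → A
  i=19: S-C = 16 → Q
  i=20: N-U = 19 → T
  i=21: V-N =  8 → I
  shifts repeat with period 7: IOWRAQT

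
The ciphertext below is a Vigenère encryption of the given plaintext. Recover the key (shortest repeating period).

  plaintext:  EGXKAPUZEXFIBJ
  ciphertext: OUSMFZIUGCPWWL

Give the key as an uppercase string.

  i= 0: O-E = 10 → K
  i= 1: U-G = 14 → O
  i= 2: S-X = 21 → V
  i= 3: M-K =  2 → C
  i= 4: F-A =  5 → F
  i= 5: Z-P = 10 → K
  i= 6: I-U = 14 → O
  i= 7: U-Z = 21 → V
  i= 8: G-E =  2 → C
  i= 9: C-X =  5 → F
  i=10: P-F = 10 → K
  i=11: W-I = 14 → O
  i=12: W-B = 21 → V
  i=13: L-J =  2 → C
  shifts repeat with period 5: KOVCF

KOVCF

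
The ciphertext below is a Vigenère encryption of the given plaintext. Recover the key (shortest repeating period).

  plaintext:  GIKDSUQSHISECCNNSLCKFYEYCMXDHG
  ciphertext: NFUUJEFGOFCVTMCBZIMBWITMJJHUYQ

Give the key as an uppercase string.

  i= 0: N-G =  7 → H
  i= 1: F-I = 23 → X
  i= 2: U-K = 10 → K
  i= 3: U-D = 17 → R
  i= 4: J-S = 17 → R
  i= 5: E-U = 10 → K
  i= 6: F-Q = 15 → P
  i= 7: G-S = 14 → O
  i= 8: O-H =  7 → H
  i= 9: F-I = 23 → X
  i=10: C-S = 10 → K
  i=11: V-E = 17 → R
  i=12: T-C = 17 → R
  i=13: M-C = 10 → K
  i=14: C-N = 15 → P
  i=15: B-N = 14 → O
  i=16: Z-S =  7 → H
  i=17: I-L = 23 → X
  i=18: M-C = 10 → K
  i=19: B-K = 17 → R
  i=20: W-F = 17 → R
  i=21: I-Y = 10 → K
  i=22: T-E = 15 → P
  i=23: M-Y = 14 → O
  i=24: J-C =  7 → H
  i=25: J-M = 23 → X
  i=26: H-X = 10 → K
  i=27: U-D = 17 → R
  i=28: Y-H = 17 → R
  i=29: Q-G = 10 → K
  shifts repeat with period 8: HXKRRKPO

HXKRRKPO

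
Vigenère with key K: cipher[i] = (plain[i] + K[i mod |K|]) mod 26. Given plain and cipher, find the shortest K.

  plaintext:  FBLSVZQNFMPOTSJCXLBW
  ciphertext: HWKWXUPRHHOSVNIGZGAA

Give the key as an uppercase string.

CVZE

  i= 0: H-F =  2 → C
  i= 1: W-B = 21 → V
  i= 2: K-L = 25 → Z
  i= 3: W-S =  4 → E
  i= 4: X-V =  2 → C
  i= 5: U-Z = 21 → V
  i= 6: P-Q = 25 → Z
  i= 7: R-N =  4 → E
  i= 8: H-F =  2 → C
  i= 9: H-M = 21 → V
  i=10: O-P = 25 → Z
  i=11: S-O =  4 → E
  i=12: V-T =  2 → C
  i=13: N-S = 21 → V
  i=14: I-J = 25 → Z
  i=15: G-C =  4 → E
  i=16: Z-X =  2 → C
  i=17: G-L = 21 → V
  i=18: A-B = 25 → Z
  i=19: A-W =  4 → E
  shifts repeat with period 4: CVZE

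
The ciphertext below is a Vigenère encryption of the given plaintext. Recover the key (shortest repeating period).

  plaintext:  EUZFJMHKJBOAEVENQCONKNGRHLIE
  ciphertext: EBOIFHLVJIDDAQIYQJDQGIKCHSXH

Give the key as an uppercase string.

  i= 0: E-E =  0 → A
  i= 1: B-U =  7 → H
  i= 2: O-Z = 15 → P
  i= 3: I-F =  3 → D
  i= 4: F-J = 22 → W
  i= 5: H-M = 21 → V
  i= 6: L-H =  4 → E
  i= 7: V-K = 11 → L
  i= 8: J-J =  0 → A
  i= 9: I-B =  7 → H
  i=10: D-O = 15 → P
  i=11: D-A =  3 → D
  i=12: A-E = 22 → W
  i=13: Q-V = 21 → V
  i=14: I-E =  4 → E
  i=15: Y-N = 11 → L
  i=16: Q-Q =  0 → A
  i=17: J-C =  7 → H
  i=18: D-O = 15 → P
  i=19: Q-N =  3 → D
  i=20: G-K = 22 → W
  i=21: I-N = 21 → V
  i=22: K-G =  4 → E
  i=23: C-R = 11 → L
  i=24: H-H =  0 → A
  i=25: S-L =  7 → H
  i=26: X-I = 15 → P
  i=27: H-E =  3 → D
  shifts repeat with period 8: AHPDWVEL

AHPDWVEL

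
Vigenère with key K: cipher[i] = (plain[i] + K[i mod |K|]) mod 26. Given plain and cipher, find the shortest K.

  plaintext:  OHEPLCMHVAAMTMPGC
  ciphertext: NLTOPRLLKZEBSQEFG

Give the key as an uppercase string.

  i= 0: N-O = 25 → Z
  i= 1: L-H =  4 → E
  i= 2: T-E = 15 → P
  i= 3: O-P = 25 → Z
  i= 4: P-L =  4 → E
  i= 5: R-C = 15 → P
  i= 6: L-M = 25 → Z
  i= 7: L-H =  4 → E
  i= 8: K-V = 15 → P
  i= 9: Z-A = 25 → Z
  i=10: E-A =  4 → E
  i=11: B-M = 15 → P
  i=12: S-T = 25 → Z
  i=13: Q-M =  4 → E
  i=14: E-P = 15 → P
  i=15: F-G = 25 → Z
  i=16: G-C =  4 → E
  shifts repeat with period 3: ZEP

ZEP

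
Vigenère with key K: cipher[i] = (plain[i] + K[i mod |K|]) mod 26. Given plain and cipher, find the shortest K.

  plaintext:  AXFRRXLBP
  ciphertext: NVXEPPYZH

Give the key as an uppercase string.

NYS

  i= 0: N-A = 13 → N
  i= 1: V-X = 24 → Y
  i= 2: X-F = 18 → S
  i= 3: E-R = 13 → N
  i= 4: P-R = 24 → Y
  i= 5: P-X = 18 → S
  i= 6: Y-L = 13 → N
  i= 7: Z-B = 24 → Y
  i= 8: H-P = 18 → S
  shifts repeat with period 3: NYS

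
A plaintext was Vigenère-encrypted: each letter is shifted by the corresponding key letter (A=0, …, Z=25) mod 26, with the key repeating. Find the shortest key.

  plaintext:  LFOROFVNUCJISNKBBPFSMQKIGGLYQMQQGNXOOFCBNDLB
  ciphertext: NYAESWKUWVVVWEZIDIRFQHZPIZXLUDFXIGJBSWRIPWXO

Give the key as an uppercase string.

CTMNERPH

  i= 0: N-L =  2 → C
  i= 1: Y-F = 19 → T
  i= 2: A-O = 12 → M
  i= 3: E-R = 13 → N
  i= 4: S-O =  4 → E
  i= 5: W-F = 17 → R
  i= 6: K-V = 15 → P
  i= 7: U-N =  7 → H
  i= 8: W-U =  2 → C
  i= 9: V-C = 19 → T
  i=10: V-J = 12 → M
  i=11: V-I = 13 → N
  i=12: W-S =  4 → E
  i=13: E-N = 17 → R
  i=14: Z-K = 15 → P
  i=15: I-B =  7 → H
  i=16: D-B =  2 → C
  i=17: I-P = 19 → T
  i=18: R-F = 12 → M
  i=19: F-S = 13 → N
  i=20: Q-M =  4 → E
  i=21: H-Q = 17 → R
  i=22: Z-K = 15 → P
  i=23: P-I =  7 → H
  i=24: I-G =  2 → C
  i=25: Z-G = 19 → T
  i=26: X-L = 12 → M
  i=27: L-Y = 13 → N
  i=28: U-Q =  4 → E
  i=29: D-M = 17 → R
  i=30: F-Q = 15 → P
  i=31: X-Q =  7 → H
  i=32: I-G =  2 → C
  i=33: G-N = 19 → T
  i=34: J-X = 12 → M
  i=35: B-O = 13 → N
  i=36: S-O =  4 → E
  i=37: W-F = 17 → R
  i=38: R-C = 15 → P
  i=39: I-B =  7 → H
  i=40: P-N =  2 → C
  i=41: W-D = 19 → T
  i=42: X-L = 12 → M
  i=43: O-B = 13 → N
  shifts repeat with period 8: CTMNERPH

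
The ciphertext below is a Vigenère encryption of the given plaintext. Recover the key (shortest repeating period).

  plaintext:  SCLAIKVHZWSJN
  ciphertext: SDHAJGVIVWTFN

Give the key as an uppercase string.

  i= 0: S-S =  0 → A
  i= 1: D-C =  1 → B
  i= 2: H-L = 22 → W
  i= 3: A-A =  0 → A
  i= 4: J-I =  1 → B
  i= 5: G-K = 22 → W
  i= 6: V-V =  0 → A
  i= 7: I-H =  1 → B
  i= 8: V-Z = 22 → W
  i= 9: W-W =  0 → A
  i=10: T-S =  1 → B
  i=11: F-J = 22 → W
  i=12: N-N =  0 → A
  shifts repeat with period 3: ABW

ABW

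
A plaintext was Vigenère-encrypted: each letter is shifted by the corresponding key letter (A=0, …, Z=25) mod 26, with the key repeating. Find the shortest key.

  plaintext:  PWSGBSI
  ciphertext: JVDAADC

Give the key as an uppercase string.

  i= 0: J-P = 20 → U
  i= 1: V-W = 25 → Z
  i= 2: D-S = 11 → L
  i= 3: A-G = 20 → U
  i= 4: A-B = 25 → Z
  i= 5: D-S = 11 → L
  i= 6: C-I = 20 → U
  shifts repeat with period 3: UZL

UZL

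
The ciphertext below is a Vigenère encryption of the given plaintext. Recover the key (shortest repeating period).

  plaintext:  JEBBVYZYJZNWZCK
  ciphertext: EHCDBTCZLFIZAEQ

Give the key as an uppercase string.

  i= 0: E-J = 21 → V
  i= 1: H-E =  3 → D
  i= 2: C-B =  1 → B
  i= 3: D-B =  2 → C
  i= 4: B-V =  6 → G
  i= 5: T-Y = 21 → V
  i= 6: C-Z =  3 → D
  i= 7: Z-Y =  1 → B
  i= 8: L-J =  2 → C
  i= 9: F-Z =  6 → G
  i=10: I-N = 21 → V
  i=11: Z-W =  3 → D
  i=12: A-Z =  1 → B
  i=13: E-C =  2 → C
  i=14: Q-K =  6 → G
  shifts repeat with period 5: VDBCG

VDBCG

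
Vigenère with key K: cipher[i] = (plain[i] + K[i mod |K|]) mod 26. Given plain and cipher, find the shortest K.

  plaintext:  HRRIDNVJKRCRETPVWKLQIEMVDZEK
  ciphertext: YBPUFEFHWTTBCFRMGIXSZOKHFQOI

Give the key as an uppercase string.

RKYMC

  i= 0: Y-H = 17 → R
  i= 1: B-R = 10 → K
  i= 2: P-R = 24 → Y
  i= 3: U-I = 12 → M
  i= 4: F-D =  2 → C
  i= 5: E-N = 17 → R
  i= 6: F-V = 10 → K
  i= 7: H-J = 24 → Y
  i= 8: W-K = 12 → M
  i= 9: T-R =  2 → C
  i=10: T-C = 17 → R
  i=11: B-R = 10 → K
  i=12: C-E = 24 → Y
  i=13: F-T = 12 → M
  i=14: R-P =  2 → C
  i=15: M-V = 17 → R
  i=16: G-W = 10 → K
  i=17: I-K = 24 → Y
  i=18: X-L = 12 → M
  i=19: S-Q =  2 → C
  i=20: Z-I = 17 → R
  i=21: O-E = 10 → K
  i=22: K-M = 24 → Y
  i=23: H-V = 12 → M
  i=24: F-D =  2 → C
  i=25: Q-Z = 17 → R
  i=26: O-E = 10 → K
  i=27: I-K = 24 → Y
  shifts repeat with period 5: RKYMC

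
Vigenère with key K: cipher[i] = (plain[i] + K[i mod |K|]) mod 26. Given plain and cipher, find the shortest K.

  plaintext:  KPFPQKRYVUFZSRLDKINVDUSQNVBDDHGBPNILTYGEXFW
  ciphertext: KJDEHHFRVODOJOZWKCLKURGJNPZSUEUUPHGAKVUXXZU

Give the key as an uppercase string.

AUYPRXOT

  i= 0: K-K =  0 → A
  i= 1: J-P = 20 → U
  i= 2: D-F = 24 → Y
  i= 3: E-P = 15 → P
  i= 4: H-Q = 17 → R
  i= 5: H-K = 23 → X
  i= 6: F-R = 14 → O
  i= 7: R-Y = 19 → T
  i= 8: V-V =  0 → A
  i= 9: O-U = 20 → U
  i=10: D-F = 24 → Y
  i=11: O-Z = 15 → P
  i=12: J-S = 17 → R
  i=13: O-R = 23 → X
  i=14: Z-L = 14 → O
  i=15: W-D = 19 → T
  i=16: K-K =  0 → A
  i=17: C-I = 20 → U
  i=18: L-N = 24 → Y
  i=19: K-V = 15 → P
  i=20: U-D = 17 → R
  i=21: R-U = 23 → X
  i=22: G-S = 14 → O
  i=23: J-Q = 19 → T
  i=24: N-N =  0 → A
  i=25: P-V = 20 → U
  i=26: Z-B = 24 → Y
  i=27: S-D = 15 → P
  i=28: U-D = 17 → R
  i=29: E-H = 23 → X
  i=30: U-G = 14 → O
  i=31: U-B = 19 → T
  i=32: P-P =  0 → A
  i=33: H-N = 20 → U
  i=34: G-I = 24 → Y
  i=35: A-L = 15 → P
  i=36: K-T = 17 → R
  i=37: V-Y = 23 → X
  i=38: U-G = 14 → O
  i=39: X-E = 19 → T
  i=40: X-X =  0 → A
  i=41: Z-F = 20 → U
  i=42: U-W = 24 → Y
  shifts repeat with period 8: AUYPRXOT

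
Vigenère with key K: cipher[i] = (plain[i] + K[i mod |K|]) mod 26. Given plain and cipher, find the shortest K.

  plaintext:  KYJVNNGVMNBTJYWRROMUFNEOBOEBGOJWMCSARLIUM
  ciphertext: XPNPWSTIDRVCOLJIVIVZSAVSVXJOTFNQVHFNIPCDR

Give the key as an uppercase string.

NREUJFN

  i= 0: X-K = 13 → N
  i= 1: P-Y = 17 → R
  i= 2: N-J =  4 → E
  i= 3: P-V = 20 → U
  i= 4: W-N =  9 → J
  i= 5: S-N =  5 → F
  i= 6: T-G = 13 → N
  i= 7: I-V = 13 → N
  i= 8: D-M = 17 → R
  i= 9: R-N =  4 → E
  i=10: V-B = 20 → U
  i=11: C-T =  9 → J
  i=12: O-J =  5 → F
  i=13: L-Y = 13 → N
  i=14: J-W = 13 → N
  i=15: I-R = 17 → R
  i=16: V-R =  4 → E
  i=17: I-O = 20 → U
  i=18: V-M =  9 → J
  i=19: Z-U =  5 → F
  i=20: S-F = 13 → N
  i=21: A-N = 13 → N
  i=22: V-E = 17 → R
  i=23: S-O =  4 → E
  i=24: V-B = 20 → U
  i=25: X-O =  9 → J
  i=26: J-E =  5 → F
  i=27: O-B = 13 → N
  i=28: T-G = 13 → N
  i=29: F-O = 17 → R
  i=30: N-J =  4 → E
  i=31: Q-W = 20 → U
  i=32: V-M =  9 → J
  i=33: H-C =  5 → F
  i=34: F-S = 13 → N
  i=35: N-A = 13 → N
  i=36: I-R = 17 → R
  i=37: P-L =  4 → E
  i=38: C-I = 20 → U
  i=39: D-U =  9 → J
  i=40: R-M =  5 → F
  shifts repeat with period 7: NREUJFN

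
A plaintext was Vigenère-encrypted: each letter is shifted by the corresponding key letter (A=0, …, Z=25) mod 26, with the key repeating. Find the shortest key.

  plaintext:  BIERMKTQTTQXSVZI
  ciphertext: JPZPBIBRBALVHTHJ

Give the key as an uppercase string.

  i= 0: J-B =  8 → I
  i= 1: P-I =  7 → H
  i= 2: Z-E = 21 → V
  i= 3: P-R = 24 → Y
  i= 4: B-M = 15 → P
  i= 5: I-K = 24 → Y
  i= 6: B-T =  8 → I
  i= 7: R-Q =  1 → B
  i= 8: B-T =  8 → I
  i= 9: A-T =  7 → H
  i=10: L-Q = 21 → V
  i=11: V-X = 24 → Y
  i=12: H-S = 15 → P
  i=13: T-V = 24 → Y
  i=14: H-Z =  8 → I
  i=15: J-I =  1 → B
  shifts repeat with period 8: IHVYPYIB

IHVYPYIB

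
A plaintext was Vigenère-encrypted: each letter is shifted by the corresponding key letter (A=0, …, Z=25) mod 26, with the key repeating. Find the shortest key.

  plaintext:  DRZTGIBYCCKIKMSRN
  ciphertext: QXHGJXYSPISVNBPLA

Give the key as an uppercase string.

  i= 0: Q-D = 13 → N
  i= 1: X-R =  6 → G
  i= 2: H-Z =  8 → I
  i= 3: G-T = 13 → N
  i= 4: J-G =  3 → D
  i= 5: X-I = 15 → P
  i= 6: Y-B = 23 → X
  i= 7: S-Y = 20 → U
  i= 8: P-C = 13 → N
  i= 9: I-C =  6 → G
  i=10: S-K =  8 → I
  i=11: V-I = 13 → N
  i=12: N-K =  3 → D
  i=13: B-M = 15 → P
  i=14: P-S = 23 → X
  i=15: L-R = 20 → U
  i=16: A-N = 13 → N
  shifts repeat with period 8: NGINDPXU

NGINDPXU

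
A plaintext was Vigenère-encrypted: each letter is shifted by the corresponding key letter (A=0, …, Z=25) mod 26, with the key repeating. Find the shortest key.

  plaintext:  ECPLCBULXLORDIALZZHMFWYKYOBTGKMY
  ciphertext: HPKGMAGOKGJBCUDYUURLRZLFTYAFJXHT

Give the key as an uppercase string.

  i= 0: H-E =  3 → D
  i= 1: P-C = 13 → N
  i= 2: K-P = 21 → V
  i= 3: G-L = 21 → V
  i= 4: M-C = 10 → K
  i= 5: A-B = 25 → Z
  i= 6: G-U = 12 → M
  i= 7: O-L =  3 → D
  i= 8: K-X = 13 → N
  i= 9: G-L = 21 → V
  i=10: J-O = 21 → V
  i=11: B-R = 10 → K
  i=12: C-D = 25 → Z
  i=13: U-I = 12 → M
  i=14: D-A =  3 → D
  i=15: Y-L = 13 → N
  i=16: U-Z = 21 → V
  i=17: U-Z = 21 → V
  i=18: R-H = 10 → K
  i=19: L-M = 25 → Z
  i=20: R-F = 12 → M
  i=21: Z-W =  3 → D
  i=22: L-Y = 13 → N
  i=23: F-K = 21 → V
  i=24: T-Y = 21 → V
  i=25: Y-O = 10 → K
  i=26: A-B = 25 → Z
  i=27: F-T = 12 → M
  i=28: J-G =  3 → D
  i=29: X-K = 13 → N
  i=30: H-M = 21 → V
  i=31: T-Y = 21 → V
  shifts repeat with period 7: DNVVKZM

DNVVKZM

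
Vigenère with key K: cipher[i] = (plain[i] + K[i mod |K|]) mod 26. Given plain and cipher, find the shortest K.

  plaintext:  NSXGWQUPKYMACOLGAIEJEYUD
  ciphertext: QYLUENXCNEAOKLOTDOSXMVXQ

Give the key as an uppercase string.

DGOOIXDN

  i= 0: Q-N =  3 → D
  i= 1: Y-S =  6 → G
  i= 2: L-X = 14 → O
  i= 3: U-G = 14 → O
  i= 4: E-W =  8 → I
  i= 5: N-Q = 23 → X
  i= 6: X-U =  3 → D
  i= 7: C-P = 13 → N
  i= 8: N-K =  3 → D
  i= 9: E-Y =  6 → G
  i=10: A-M = 14 → O
  i=11: O-A = 14 → O
  i=12: K-C =  8 → I
  i=13: L-O = 23 → X
  i=14: O-L =  3 → D
  i=15: T-G = 13 → N
  i=16: D-A =  3 → D
  i=17: O-I =  6 → G
  i=18: S-E = 14 → O
  i=19: X-J = 14 → O
  i=20: M-E =  8 → I
  i=21: V-Y = 23 → X
  i=22: X-U =  3 → D
  i=23: Q-D = 13 → N
  shifts repeat with period 8: DGOOIXDN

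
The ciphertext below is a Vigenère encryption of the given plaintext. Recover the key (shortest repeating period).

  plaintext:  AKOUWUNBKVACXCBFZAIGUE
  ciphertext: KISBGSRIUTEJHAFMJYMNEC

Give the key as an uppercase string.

  i= 0: K-A = 10 → K
  i= 1: I-K = 24 → Y
  i= 2: S-O =  4 → E
  i= 3: B-U =  7 → H
  i= 4: G-W = 10 → K
  i= 5: S-U = 24 → Y
  i= 6: R-N =  4 → E
  i= 7: I-B =  7 → H
  i= 8: U-K = 10 → K
  i= 9: T-V = 24 → Y
  i=10: E-A =  4 → E
  i=11: J-C =  7 → H
  i=12: H-X = 10 → K
  i=13: A-C = 24 → Y
  i=14: F-B =  4 → E
  i=15: M-F =  7 → H
  i=16: J-Z = 10 → K
  i=17: Y-A = 24 → Y
  i=18: M-I =  4 → E
  i=19: N-G =  7 → H
  i=20: E-U = 10 → K
  i=21: C-E = 24 → Y
  shifts repeat with period 4: KYEH

KYEH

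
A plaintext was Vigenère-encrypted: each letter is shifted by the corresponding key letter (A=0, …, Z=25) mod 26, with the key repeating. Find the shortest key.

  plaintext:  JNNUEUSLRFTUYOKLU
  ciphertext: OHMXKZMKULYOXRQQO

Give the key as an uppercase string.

FUZDG

  i= 0: O-J =  5 → F
  i= 1: H-N = 20 → U
  i= 2: M-N = 25 → Z
  i= 3: X-U =  3 → D
  i= 4: K-E =  6 → G
  i= 5: Z-U =  5 → F
  i= 6: M-S = 20 → U
  i= 7: K-L = 25 → Z
  i= 8: U-R =  3 → D
  i= 9: L-F =  6 → G
  i=10: Y-T =  5 → F
  i=11: O-U = 20 → U
  i=12: X-Y = 25 → Z
  i=13: R-O =  3 → D
  i=14: Q-K =  6 → G
  i=15: Q-L =  5 → F
  i=16: O-U = 20 → U
  shifts repeat with period 5: FUZDG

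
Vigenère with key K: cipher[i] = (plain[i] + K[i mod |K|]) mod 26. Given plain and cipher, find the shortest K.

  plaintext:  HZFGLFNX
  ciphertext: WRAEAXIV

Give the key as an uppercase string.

  i= 0: W-H = 15 → P
  i= 1: R-Z = 18 → S
  i= 2: A-F = 21 → V
  i= 3: E-G = 24 → Y
  i= 4: A-L = 15 → P
  i= 5: X-F = 18 → S
  i= 6: I-N = 21 → V
  i= 7: V-X = 24 → Y
  shifts repeat with period 4: PSVY

PSVY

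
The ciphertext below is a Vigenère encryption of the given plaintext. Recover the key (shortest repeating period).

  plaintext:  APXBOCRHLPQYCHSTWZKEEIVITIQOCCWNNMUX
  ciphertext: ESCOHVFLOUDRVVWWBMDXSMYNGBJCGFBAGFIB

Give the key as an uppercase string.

  i= 0: E-A =  4 → E
  i= 1: S-P =  3 → D
  i= 2: C-X =  5 → F
  i= 3: O-B = 13 → N
  i= 4: H-O = 19 → T
  i= 5: V-C = 19 → T
  i= 6: F-R = 14 → O
  i= 7: L-H =  4 → E
  i= 8: O-L =  3 → D
  i= 9: U-P =  5 → F
  i=10: D-Q = 13 → N
  i=11: R-Y = 19 → T
  i=12: V-C = 19 → T
  i=13: V-H = 14 → O
  i=14: W-S =  4 → E
  i=15: W-T =  3 → D
  i=16: B-W =  5 → F
  i=17: M-Z = 13 → N
  i=18: D-K = 19 → T
  i=19: X-E = 19 → T
  i=20: S-E = 14 → O
  i=21: M-I =  4 → E
  i=22: Y-V =  3 → D
  i=23: N-I =  5 → F
  i=24: G-T = 13 → N
  i=25: B-I = 19 → T
  i=26: J-Q = 19 → T
  i=27: C-O = 14 → O
  i=28: G-C =  4 → E
  i=29: F-C =  3 → D
  i=30: B-W =  5 → F
  i=31: A-N = 13 → N
  i=32: G-N = 19 → T
  i=33: F-M = 19 → T
  i=34: I-U = 14 → O
  i=35: B-X =  4 → E
  shifts repeat with period 7: EDFNTTO

EDFNTTO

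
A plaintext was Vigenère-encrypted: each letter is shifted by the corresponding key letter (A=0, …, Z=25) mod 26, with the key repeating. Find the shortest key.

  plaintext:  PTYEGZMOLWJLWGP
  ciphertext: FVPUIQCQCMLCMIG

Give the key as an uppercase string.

QCR

  i= 0: F-P = 16 → Q
  i= 1: V-T =  2 → C
  i= 2: P-Y = 17 → R
  i= 3: U-E = 16 → Q
  i= 4: I-G =  2 → C
  i= 5: Q-Z = 17 → R
  i= 6: C-M = 16 → Q
  i= 7: Q-O =  2 → C
  i= 8: C-L = 17 → R
  i= 9: M-W = 16 → Q
  i=10: L-J =  2 → C
  i=11: C-L = 17 → R
  i=12: M-W = 16 → Q
  i=13: I-G =  2 → C
  i=14: G-P = 17 → R
  shifts repeat with period 3: QCR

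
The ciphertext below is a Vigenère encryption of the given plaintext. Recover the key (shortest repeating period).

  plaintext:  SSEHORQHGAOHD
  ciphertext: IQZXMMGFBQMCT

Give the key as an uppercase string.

QYV

  i= 0: I-S = 16 → Q
  i= 1: Q-S = 24 → Y
  i= 2: Z-E = 21 → V
  i= 3: X-H = 16 → Q
  i= 4: M-O = 24 → Y
  i= 5: M-R = 21 → V
  i= 6: G-Q = 16 → Q
  i= 7: F-H = 24 → Y
  i= 8: B-G = 21 → V
  i= 9: Q-A = 16 → Q
  i=10: M-O = 24 → Y
  i=11: C-H = 21 → V
  i=12: T-D = 16 → Q
  shifts repeat with period 3: QYV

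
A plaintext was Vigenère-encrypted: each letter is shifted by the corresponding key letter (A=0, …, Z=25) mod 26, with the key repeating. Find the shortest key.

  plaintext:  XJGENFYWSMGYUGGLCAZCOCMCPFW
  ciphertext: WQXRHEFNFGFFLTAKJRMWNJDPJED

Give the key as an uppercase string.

  i= 0: W-X = 25 → Z
  i= 1: Q-J =  7 → H
  i= 2: X-G = 17 → R
  i= 3: R-E = 13 → N
  i= 4: H-N = 20 → U
  i= 5: E-F = 25 → Z
  i= 6: F-Y =  7 → H
  i= 7: N-W = 17 → R
  i= 8: F-S = 13 → N
  i= 9: G-M = 20 → U
  i=10: F-G = 25 → Z
  i=11: F-Y =  7 → H
  i=12: L-U = 17 → R
  i=13: T-G = 13 → N
  i=14: A-G = 20 → U
  i=15: K-L = 25 → Z
  i=16: J-C =  7 → H
  i=17: R-A = 17 → R
  i=18: M-Z = 13 → N
  i=19: W-C = 20 → U
  i=20: N-O = 25 → Z
  i=21: J-C =  7 → H
  i=22: D-M = 17 → R
  i=23: P-C = 13 → N
  i=24: J-P = 20 → U
  i=25: E-F = 25 → Z
  i=26: D-W =  7 → H
  shifts repeat with period 5: ZHRNU

ZHRNU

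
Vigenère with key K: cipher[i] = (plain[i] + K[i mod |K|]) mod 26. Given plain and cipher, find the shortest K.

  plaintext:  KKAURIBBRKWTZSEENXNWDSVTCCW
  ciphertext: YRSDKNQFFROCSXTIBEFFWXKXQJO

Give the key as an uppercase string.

OHSJTFPE

  i= 0: Y-K = 14 → O
  i= 1: R-K =  7 → H
  i= 2: S-A = 18 → S
  i= 3: D-U =  9 → J
  i= 4: K-R = 19 → T
  i= 5: N-I =  5 → F
  i= 6: Q-B = 15 → P
  i= 7: F-B =  4 → E
  i= 8: F-R = 14 → O
  i= 9: R-K =  7 → H
  i=10: O-W = 18 → S
  i=11: C-T =  9 → J
  i=12: S-Z = 19 → T
  i=13: X-S =  5 → F
  i=14: T-E = 15 → P
  i=15: I-E =  4 → E
  i=16: B-N = 14 → O
  i=17: E-X =  7 → H
  i=18: F-N = 18 → S
  i=19: F-W =  9 → J
  i=20: W-D = 19 → T
  i=21: X-S =  5 → F
  i=22: K-V = 15 → P
  i=23: X-T =  4 → E
  i=24: Q-C = 14 → O
  i=25: J-C =  7 → H
  i=26: O-W = 18 → S
  shifts repeat with period 8: OHSJTFPE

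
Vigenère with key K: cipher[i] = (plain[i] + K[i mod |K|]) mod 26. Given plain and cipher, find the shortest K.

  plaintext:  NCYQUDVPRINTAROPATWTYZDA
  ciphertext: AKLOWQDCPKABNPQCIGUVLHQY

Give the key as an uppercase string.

NINYC

  i= 0: A-N = 13 → N
  i= 1: K-C =  8 → I
  i= 2: L-Y = 13 → N
  i= 3: O-Q = 24 → Y
  i= 4: W-U =  2 → C
  i= 5: Q-D = 13 → N
  i= 6: D-V =  8 → I
  i= 7: C-P = 13 → N
  i= 8: P-R = 24 → Y
  i= 9: K-I =  2 → C
  i=10: A-N = 13 → N
  i=11: B-T =  8 → I
  i=12: N-A = 13 → N
  i=13: P-R = 24 → Y
  i=14: Q-O =  2 → C
  i=15: C-P = 13 → N
  i=16: I-A =  8 → I
  i=17: G-T = 13 → N
  i=18: U-W = 24 → Y
  i=19: V-T =  2 → C
  i=20: L-Y = 13 → N
  i=21: H-Z =  8 → I
  i=22: Q-D = 13 → N
  i=23: Y-A = 24 → Y
  shifts repeat with period 5: NINYC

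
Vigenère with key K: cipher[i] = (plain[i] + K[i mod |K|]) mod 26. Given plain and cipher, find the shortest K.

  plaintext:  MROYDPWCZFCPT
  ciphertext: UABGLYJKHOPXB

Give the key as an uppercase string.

  i= 0: U-M =  8 → I
  i= 1: A-R =  9 → J
  i= 2: B-O = 13 → N
  i= 3: G-Y =  8 → I
  i= 4: L-D =  8 → I
  i= 5: Y-P =  9 → J
  i= 6: J-W = 13 → N
  i= 7: K-C =  8 → I
  i= 8: H-Z =  8 → I
  i= 9: O-F =  9 → J
  i=10: P-C = 13 → N
  i=11: X-P =  8 → I
  i=12: B-T =  8 → I
  shifts repeat with period 4: IJNI

IJNI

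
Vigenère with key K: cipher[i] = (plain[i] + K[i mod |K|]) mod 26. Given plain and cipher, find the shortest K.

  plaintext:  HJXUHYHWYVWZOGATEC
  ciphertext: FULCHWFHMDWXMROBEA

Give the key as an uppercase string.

YLOIAY

  i= 0: F-H = 24 → Y
  i= 1: U-J = 11 → L
  i= 2: L-X = 14 → O
  i= 3: C-U =  8 → I
  i= 4: H-H =  0 → A
  i= 5: W-Y = 24 → Y
  i= 6: F-H = 24 → Y
  i= 7: H-W = 11 → L
  i= 8: M-Y = 14 → O
  i= 9: D-V =  8 → I
  i=10: W-W =  0 → A
  i=11: X-Z = 24 → Y
  i=12: M-O = 24 → Y
  i=13: R-G = 11 → L
  i=14: O-A = 14 → O
  i=15: B-T =  8 → I
  i=16: E-E =  0 → A
  i=17: A-C = 24 → Y
  shifts repeat with period 6: YLOIAY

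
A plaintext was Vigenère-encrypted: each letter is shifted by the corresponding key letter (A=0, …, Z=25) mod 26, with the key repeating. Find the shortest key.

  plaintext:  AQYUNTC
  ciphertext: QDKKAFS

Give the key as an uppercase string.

  i= 0: Q-A = 16 → Q
  i= 1: D-Q = 13 → N
  i= 2: K-Y = 12 → M
  i= 3: K-U = 16 → Q
  i= 4: A-N = 13 → N
  i= 5: F-T = 12 → M
  i= 6: S-C = 16 → Q
  shifts repeat with period 3: QNM

QNM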